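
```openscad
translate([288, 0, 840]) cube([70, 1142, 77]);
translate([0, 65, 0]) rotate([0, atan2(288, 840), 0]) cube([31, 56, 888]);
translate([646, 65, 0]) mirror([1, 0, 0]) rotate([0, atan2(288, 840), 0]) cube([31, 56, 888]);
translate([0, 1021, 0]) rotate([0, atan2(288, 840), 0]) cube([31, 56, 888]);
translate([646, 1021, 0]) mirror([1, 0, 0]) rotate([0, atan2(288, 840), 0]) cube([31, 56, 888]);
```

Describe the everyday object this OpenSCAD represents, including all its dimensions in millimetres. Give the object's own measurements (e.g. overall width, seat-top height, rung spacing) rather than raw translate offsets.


A sawhorse. A 70×1142×77 mm beam (x, y, z) sits on two A-frame leg pairs. Each pair is two raked legs of 31×56 mm section (56 mm along y) splaying symmetrically in x. Each leg rises 840 mm vertically over 288 mm of horizontal reach and is 888 mm long along its own axis. Every leg's outer bottom edge rests on the floor and its outer top edge meets a bottom edge of the beam — the left legs (tilting toward +x) meet the beam's −x bottom edge, the right legs (their mirror images, tilting toward −x) meet its +x bottom edge — so the leg tops tuck under the beam, the beam's underside is 840 mm above the floor, and the feet are 646 mm apart outside-to-outside with the beam centred between them. The two leg pairs are set in 65 mm from either end of the beam.


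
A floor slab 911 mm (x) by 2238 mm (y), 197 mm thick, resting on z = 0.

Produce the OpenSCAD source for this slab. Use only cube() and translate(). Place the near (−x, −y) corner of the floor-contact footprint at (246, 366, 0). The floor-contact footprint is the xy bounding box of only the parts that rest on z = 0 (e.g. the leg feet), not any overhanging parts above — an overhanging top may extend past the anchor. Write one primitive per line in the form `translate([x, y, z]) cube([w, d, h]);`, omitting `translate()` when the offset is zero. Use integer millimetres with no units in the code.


translate([246, 366, 0]) cube([911, 2238, 197]);


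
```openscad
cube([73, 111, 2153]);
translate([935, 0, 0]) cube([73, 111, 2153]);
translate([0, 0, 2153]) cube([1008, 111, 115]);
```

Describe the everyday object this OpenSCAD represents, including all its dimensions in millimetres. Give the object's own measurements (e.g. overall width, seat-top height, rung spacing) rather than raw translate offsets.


A door frame. The clear opening is 862 mm wide and 2153 mm high. Two 73 mm wide jambs, 111 mm deep, stand either side of the opening from the floor to the top of the opening. A 115 mm thick head sits across the top of both jambs, spanning the full outside width of the frame.


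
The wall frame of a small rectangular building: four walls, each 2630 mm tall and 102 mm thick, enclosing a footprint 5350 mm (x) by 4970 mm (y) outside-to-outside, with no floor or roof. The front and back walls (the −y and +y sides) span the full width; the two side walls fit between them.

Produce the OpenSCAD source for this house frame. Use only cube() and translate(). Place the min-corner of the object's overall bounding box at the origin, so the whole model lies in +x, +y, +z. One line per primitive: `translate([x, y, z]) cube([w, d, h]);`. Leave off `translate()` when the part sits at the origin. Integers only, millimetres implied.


cube([5350, 102, 2630]);
translate([0, 4868, 0]) cube([5350, 102, 2630]);
translate([0, 102, 0]) cube([102, 4766, 2630]);
translate([5248, 102, 0]) cube([102, 4766, 2630]);


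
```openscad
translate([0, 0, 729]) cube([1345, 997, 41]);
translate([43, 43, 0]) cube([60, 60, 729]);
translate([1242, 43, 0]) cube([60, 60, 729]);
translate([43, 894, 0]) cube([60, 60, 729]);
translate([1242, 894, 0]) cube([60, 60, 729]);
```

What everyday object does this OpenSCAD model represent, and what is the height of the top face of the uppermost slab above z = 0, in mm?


A table. The table height is 770 mm.

A 1345×997×41 slab sits at z = 729 on four 60 mm square posts — a table. The top surface is at 729 + 41 = 770 mm.


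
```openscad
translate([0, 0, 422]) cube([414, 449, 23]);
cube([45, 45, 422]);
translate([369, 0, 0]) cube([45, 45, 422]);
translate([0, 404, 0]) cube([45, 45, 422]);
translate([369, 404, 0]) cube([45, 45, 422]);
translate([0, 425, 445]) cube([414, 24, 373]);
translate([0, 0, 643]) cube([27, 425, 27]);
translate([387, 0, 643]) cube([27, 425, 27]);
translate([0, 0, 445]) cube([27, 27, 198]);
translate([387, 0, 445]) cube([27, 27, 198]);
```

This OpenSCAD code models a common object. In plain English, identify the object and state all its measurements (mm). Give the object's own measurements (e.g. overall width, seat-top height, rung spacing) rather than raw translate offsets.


A chair. The seat is a 414×449×23 mm slab with its top at z = 445 mm, on four 45×45 mm corner legs (flush with the seat edges, standing on z = 0). A flat backrest 24 mm thick, 373 mm tall, spans the full seat width and rises from the seat top along its +y edge, rear face flush with the rear of the seat. Two armrests of 27×27 mm section run along each side from the seat's front edge to the front of the backrest, top faces 225 mm above the seat top and outer faces flush with the seat's x-edges; a 27×27 mm post under the front of each armrest stands on the seat at the front corner.


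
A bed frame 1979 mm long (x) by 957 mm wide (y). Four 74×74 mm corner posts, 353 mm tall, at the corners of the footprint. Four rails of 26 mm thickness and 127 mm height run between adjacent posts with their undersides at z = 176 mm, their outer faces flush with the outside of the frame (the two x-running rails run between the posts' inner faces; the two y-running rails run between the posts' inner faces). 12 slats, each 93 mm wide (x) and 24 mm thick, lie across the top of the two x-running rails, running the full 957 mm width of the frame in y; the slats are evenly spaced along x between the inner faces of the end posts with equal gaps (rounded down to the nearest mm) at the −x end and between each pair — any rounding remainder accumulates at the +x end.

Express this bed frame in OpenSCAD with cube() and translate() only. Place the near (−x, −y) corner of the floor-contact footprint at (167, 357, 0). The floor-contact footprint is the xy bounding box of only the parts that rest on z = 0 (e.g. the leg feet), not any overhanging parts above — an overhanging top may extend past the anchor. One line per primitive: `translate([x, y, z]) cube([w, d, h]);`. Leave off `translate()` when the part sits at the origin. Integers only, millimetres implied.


translate([167, 357, 0]) cube([74, 74, 353]);
translate([167, 1240, 0]) cube([74, 74, 353]);
translate([2072, 357, 0]) cube([74, 74, 353]);
translate([2072, 1240, 0]) cube([74, 74, 353]);
translate([241, 357, 176]) cube([1831, 26, 127]);
translate([241, 1288, 176]) cube([1831, 26, 127]);
translate([167, 431, 176]) cube([26, 809, 127]);
translate([2120, 431, 176]) cube([26, 809, 127]);
translate([296, 357, 303]) cube([93, 957, 24]);
translate([444, 357, 303]) cube([93, 957, 24]);
translate([592, 357, 303]) cube([93, 957, 24]);
translate([740, 357, 303]) cube([93, 957, 24]);
translate([888, 357, 303]) cube([93, 957, 24]);
translate([1036, 357, 303]) cube([93, 957, 24]);
translate([1184, 357, 303]) cube([93, 957, 24]);
translate([1332, 357, 303]) cube([93, 957, 24]);
translate([1480, 357, 303]) cube([93, 957, 24]);
translate([1628, 357, 303]) cube([93, 957, 24]);
translate([1776, 357, 303]) cube([93, 957, 24]);
translate([1924, 357, 303]) cube([93, 957, 24]);


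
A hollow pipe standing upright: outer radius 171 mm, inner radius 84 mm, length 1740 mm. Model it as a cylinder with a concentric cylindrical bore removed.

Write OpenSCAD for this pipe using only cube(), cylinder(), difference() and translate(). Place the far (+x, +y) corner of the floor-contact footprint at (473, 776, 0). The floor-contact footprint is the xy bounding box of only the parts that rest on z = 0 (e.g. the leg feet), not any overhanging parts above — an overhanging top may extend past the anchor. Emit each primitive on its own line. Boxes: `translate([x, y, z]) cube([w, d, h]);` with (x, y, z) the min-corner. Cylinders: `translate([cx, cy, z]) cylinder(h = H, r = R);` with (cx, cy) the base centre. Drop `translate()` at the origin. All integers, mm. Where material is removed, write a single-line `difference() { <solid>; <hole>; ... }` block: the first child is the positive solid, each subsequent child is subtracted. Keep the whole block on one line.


difference() { translate([302, 605, 0]) cylinder(h = 1740, r = 171); translate([302, 605, 0]) cylinder(h = 1740, r = 84); }


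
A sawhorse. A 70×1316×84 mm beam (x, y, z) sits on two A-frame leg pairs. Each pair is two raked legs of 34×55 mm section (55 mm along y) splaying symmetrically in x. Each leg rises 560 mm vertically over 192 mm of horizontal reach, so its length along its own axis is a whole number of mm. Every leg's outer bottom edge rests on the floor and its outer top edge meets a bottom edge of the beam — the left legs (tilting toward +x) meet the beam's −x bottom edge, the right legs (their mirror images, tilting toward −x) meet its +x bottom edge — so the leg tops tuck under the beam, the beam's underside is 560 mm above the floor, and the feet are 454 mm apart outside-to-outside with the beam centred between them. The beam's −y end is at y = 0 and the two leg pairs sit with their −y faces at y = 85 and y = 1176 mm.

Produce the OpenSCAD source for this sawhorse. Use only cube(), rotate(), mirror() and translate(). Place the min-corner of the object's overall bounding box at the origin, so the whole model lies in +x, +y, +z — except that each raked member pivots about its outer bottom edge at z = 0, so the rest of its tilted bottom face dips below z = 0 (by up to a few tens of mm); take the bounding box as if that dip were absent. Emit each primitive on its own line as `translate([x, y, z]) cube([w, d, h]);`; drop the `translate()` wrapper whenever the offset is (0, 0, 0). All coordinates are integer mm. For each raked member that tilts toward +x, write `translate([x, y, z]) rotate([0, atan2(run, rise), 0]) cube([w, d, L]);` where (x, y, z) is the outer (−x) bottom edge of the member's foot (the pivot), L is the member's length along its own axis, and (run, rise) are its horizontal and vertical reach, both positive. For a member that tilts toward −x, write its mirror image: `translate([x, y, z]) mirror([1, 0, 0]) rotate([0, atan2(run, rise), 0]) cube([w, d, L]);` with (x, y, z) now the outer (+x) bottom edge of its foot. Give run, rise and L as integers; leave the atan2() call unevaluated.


translate([192, 0, 560]) cube([70, 1316, 84]);
translate([0, 85, 0]) rotate([0, atan2(192, 560), 0]) cube([34, 55, 592]);
translate([454, 85, 0]) mirror([1, 0, 0]) rotate([0, atan2(192, 560), 0]) cube([34, 55, 592]);
translate([0, 1176, 0]) rotate([0, atan2(192, 560), 0]) cube([34, 55, 592]);
translate([454, 1176, 0]) mirror([1, 0, 0]) rotate([0, atan2(192, 560), 0]) cube([34, 55, 592]);


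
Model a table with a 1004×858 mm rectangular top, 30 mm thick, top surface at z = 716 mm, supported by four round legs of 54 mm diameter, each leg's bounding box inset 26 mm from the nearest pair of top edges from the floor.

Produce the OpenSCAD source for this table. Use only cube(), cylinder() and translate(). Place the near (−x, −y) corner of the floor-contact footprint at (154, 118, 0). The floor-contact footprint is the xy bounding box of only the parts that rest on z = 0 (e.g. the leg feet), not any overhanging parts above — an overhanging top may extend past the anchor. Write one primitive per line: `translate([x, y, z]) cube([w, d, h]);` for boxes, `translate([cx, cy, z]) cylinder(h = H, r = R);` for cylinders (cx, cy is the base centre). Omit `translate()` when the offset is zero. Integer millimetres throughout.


translate([128, 92, 686]) cube([1004, 858, 30]);
translate([181, 145, 0]) cylinder(h = 686, r = 27);
translate([1079, 145, 0]) cylinder(h = 686, r = 27);
translate([181, 897, 0]) cylinder(h = 686, r = 27);
translate([1079, 897, 0]) cylinder(h = 686, r = 27);


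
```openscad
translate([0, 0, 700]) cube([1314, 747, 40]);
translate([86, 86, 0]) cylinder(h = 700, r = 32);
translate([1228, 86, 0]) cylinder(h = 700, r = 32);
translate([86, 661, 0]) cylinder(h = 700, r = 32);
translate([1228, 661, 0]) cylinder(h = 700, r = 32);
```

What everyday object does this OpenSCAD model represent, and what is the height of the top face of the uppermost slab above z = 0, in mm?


A table. The table height is 740 mm.

A 1314×747×40 slab sits at z = 700 on four Ø64 mm round legs — a table. The top surface is at 700 + 40 = 740 mm.


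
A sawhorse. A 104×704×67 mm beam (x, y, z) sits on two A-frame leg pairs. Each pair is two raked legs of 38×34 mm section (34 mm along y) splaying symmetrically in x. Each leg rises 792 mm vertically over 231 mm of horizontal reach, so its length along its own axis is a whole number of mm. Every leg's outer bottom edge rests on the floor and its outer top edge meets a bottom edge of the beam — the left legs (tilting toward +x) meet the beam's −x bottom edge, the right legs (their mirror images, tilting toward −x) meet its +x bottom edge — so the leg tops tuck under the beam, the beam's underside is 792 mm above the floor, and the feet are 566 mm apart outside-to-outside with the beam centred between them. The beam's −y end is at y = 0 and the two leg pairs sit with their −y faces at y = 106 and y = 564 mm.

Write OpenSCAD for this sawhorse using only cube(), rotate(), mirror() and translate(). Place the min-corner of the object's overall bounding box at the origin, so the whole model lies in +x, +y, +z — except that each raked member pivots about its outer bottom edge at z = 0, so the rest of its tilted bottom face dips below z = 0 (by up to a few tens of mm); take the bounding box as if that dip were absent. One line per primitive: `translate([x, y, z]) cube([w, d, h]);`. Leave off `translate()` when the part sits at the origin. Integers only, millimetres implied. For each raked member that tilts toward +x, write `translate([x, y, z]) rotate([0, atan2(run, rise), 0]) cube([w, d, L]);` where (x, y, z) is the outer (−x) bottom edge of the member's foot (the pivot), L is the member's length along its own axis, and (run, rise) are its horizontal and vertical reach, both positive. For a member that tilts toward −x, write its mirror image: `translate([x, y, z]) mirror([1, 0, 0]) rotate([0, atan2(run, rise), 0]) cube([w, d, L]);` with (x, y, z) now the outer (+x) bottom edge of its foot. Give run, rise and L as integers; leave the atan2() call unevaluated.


// leg length = √(231² + 792²) = 825
// right-leg outer foot x = 2·231 + 104 = 566
// beam min-corner = (231, 0, 792)
translate([231, 0, 792]) cube([104, 704, 67]);
translate([0, 106, 0]) rotate([0, atan2(231, 792), 0]) cube([38, 34, 825]);
translate([566, 106, 0]) mirror([1, 0, 0]) rotate([0, atan2(231, 792), 0]) cube([38, 34, 825]);
translate([0, 564, 0]) rotate([0, atan2(231, 792), 0]) cube([38, 34, 825]);
translate([566, 564, 0]) mirror([1, 0, 0]) rotate([0, atan2(231, 792), 0]) cube([38, 34, 825]);


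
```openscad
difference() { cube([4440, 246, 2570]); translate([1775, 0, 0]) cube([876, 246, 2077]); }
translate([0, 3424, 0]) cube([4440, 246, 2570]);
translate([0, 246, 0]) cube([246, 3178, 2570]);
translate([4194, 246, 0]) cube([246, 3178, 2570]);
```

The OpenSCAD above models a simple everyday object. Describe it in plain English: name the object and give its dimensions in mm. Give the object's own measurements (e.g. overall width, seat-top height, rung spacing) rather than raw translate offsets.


A single room: four walls, each 2570 mm tall and 246 mm thick, enclosing an outside footprint 4440×3670 mm (x × y), no floor or roof. The front and back walls (−y and +y sides) run the full x-width; the side walls fit between their inner faces. A door opening 876 mm wide and 2077 mm tall is cut through the front wall from the floor up, its −x edge 1775 mm from the wall's −x end.


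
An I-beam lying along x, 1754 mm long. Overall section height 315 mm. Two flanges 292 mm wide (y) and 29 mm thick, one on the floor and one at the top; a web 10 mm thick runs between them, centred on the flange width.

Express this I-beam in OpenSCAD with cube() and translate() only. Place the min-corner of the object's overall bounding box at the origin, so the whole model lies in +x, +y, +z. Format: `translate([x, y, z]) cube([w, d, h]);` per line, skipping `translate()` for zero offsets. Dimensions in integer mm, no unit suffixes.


cube([1754, 292, 29]);
translate([0, 141, 29]) cube([1754, 10, 257]);
translate([0, 0, 286]) cube([1754, 292, 29]);


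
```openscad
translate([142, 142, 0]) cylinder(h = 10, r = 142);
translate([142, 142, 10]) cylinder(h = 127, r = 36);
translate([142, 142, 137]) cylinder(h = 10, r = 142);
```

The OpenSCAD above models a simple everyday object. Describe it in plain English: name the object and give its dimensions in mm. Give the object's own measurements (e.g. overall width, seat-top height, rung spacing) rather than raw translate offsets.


A spool: two coaxial disc flanges of radius 142 mm and thickness 10 mm, joined by a core cylinder of radius 36 mm and height 127 mm. The lower flange rests on z = 0 and the three cylinders share a vertical axis.


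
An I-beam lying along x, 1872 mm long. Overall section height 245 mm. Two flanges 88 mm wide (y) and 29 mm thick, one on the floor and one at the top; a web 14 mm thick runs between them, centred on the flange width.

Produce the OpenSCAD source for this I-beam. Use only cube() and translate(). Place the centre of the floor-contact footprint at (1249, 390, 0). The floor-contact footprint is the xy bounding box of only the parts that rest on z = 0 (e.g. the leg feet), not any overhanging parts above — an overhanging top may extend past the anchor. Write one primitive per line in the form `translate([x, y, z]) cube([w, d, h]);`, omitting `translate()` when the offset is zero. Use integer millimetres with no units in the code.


translate([313, 346, 0]) cube([1872, 88, 29]);
translate([313, 383, 29]) cube([1872, 14, 187]);
translate([313, 346, 216]) cube([1872, 88, 29]);


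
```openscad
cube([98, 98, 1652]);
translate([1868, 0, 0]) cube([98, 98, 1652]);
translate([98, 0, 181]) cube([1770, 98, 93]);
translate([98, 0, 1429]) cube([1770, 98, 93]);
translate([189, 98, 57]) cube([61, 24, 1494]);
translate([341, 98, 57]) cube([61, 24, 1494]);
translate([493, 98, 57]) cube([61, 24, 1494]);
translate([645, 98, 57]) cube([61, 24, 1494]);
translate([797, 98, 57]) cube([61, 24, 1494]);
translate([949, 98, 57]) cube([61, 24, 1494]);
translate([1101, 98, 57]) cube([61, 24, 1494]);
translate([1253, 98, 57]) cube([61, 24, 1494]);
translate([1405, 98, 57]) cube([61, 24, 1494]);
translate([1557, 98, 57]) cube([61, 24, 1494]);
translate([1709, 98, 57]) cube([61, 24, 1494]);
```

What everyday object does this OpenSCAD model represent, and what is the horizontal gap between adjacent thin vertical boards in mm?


A fence section. The picket gap is 91 mm.

Two posts, two rails, 11 pickets — a fence section. Span 1770 mm holds 11 pickets of 61 mm with 12 equal gaps: ⌊(1770 − 11·61) / 12⌋ = 91 mm.


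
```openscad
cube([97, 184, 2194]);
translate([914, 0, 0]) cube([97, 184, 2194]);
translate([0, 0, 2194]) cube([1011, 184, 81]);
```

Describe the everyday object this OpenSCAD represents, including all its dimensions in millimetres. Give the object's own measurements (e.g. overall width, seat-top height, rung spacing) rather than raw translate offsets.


A door frame. The clear opening is 817 mm wide and 2194 mm high. Two 97 mm wide jambs, 184 mm deep, stand either side of the opening from the floor to the top of the opening. A 81 mm thick head sits across the top of both jambs, spanning the full outside width of the frame.


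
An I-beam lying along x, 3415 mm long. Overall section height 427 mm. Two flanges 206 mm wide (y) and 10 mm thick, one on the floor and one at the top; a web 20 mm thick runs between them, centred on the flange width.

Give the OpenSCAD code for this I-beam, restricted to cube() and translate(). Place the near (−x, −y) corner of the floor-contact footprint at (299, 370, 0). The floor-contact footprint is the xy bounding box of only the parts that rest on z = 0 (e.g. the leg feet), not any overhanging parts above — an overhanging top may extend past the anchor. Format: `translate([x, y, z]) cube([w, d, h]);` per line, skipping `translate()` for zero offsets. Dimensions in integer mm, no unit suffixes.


translate([299, 370, 0]) cube([3415, 206, 10]);
translate([299, 463, 10]) cube([3415, 20, 407]);
translate([299, 370, 417]) cube([3415, 206, 10]);


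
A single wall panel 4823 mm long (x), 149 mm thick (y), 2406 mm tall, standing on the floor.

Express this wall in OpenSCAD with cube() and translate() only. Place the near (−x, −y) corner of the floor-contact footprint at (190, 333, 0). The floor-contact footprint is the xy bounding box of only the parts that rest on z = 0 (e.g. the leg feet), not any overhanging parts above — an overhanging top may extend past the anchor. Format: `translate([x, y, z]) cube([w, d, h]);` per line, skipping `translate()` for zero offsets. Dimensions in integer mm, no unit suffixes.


translate([190, 333, 0]) cube([4823, 149, 2406]);


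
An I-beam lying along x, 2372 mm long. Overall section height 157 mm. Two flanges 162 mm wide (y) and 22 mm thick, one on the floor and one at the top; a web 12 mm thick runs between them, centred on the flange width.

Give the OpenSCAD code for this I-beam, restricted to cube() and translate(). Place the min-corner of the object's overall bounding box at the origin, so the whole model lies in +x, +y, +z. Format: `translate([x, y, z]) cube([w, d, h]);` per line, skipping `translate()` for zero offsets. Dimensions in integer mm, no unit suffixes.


cube([2372, 162, 22]);
translate([0, 75, 22]) cube([2372, 12, 113]);
translate([0, 0, 135]) cube([2372, 162, 22]);


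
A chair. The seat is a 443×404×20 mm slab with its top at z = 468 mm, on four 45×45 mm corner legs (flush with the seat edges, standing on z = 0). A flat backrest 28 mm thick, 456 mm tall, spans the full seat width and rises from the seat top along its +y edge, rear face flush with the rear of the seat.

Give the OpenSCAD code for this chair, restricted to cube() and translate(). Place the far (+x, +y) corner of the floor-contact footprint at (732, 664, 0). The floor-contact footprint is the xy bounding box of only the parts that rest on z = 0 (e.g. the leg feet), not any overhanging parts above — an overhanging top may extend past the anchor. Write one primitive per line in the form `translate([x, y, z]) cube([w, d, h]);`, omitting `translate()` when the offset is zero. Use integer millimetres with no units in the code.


// leg_h = 468 - 20 = 448
translate([289, 260, 448]) cube([443, 404, 20]);
translate([289, 260, 0]) cube([45, 45, 448]);
translate([687, 260, 0]) cube([45, 45, 448]);
translate([289, 619, 0]) cube([45, 45, 448]);
translate([687, 619, 0]) cube([45, 45, 448]);
translate([289, 636, 468]) cube([443, 28, 456]);


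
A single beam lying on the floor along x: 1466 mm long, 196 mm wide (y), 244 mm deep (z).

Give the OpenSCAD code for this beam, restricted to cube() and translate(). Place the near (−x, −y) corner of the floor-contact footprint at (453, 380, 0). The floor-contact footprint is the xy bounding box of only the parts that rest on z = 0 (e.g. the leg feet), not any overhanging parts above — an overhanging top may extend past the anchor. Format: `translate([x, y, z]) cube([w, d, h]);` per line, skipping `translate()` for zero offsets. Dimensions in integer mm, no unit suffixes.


translate([453, 380, 0]) cube([1466, 196, 244]);


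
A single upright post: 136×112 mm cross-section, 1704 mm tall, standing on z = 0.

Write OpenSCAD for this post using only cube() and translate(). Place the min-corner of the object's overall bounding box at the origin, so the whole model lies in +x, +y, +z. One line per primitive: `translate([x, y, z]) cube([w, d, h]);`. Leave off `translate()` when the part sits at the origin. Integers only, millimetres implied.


cube([136, 112, 1704]);


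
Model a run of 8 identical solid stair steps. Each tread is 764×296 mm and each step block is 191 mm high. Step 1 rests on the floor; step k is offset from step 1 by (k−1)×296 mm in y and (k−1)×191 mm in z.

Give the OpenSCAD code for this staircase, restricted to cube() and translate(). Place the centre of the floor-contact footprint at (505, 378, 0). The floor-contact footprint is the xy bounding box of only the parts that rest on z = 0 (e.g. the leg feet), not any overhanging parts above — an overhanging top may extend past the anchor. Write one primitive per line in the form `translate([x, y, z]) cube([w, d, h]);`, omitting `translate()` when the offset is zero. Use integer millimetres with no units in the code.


translate([123, 230, 0]) cube([764, 296, 191]);
translate([123, 526, 191]) cube([764, 296, 191]);
translate([123, 822, 382]) cube([764, 296, 191]);
translate([123, 1118, 573]) cube([764, 296, 191]);
translate([123, 1414, 764]) cube([764, 296, 191]);
translate([123, 1710, 955]) cube([764, 296, 191]);
translate([123, 2006, 1146]) cube([764, 296, 191]);
translate([123, 2302, 1337]) cube([764, 296, 191]);


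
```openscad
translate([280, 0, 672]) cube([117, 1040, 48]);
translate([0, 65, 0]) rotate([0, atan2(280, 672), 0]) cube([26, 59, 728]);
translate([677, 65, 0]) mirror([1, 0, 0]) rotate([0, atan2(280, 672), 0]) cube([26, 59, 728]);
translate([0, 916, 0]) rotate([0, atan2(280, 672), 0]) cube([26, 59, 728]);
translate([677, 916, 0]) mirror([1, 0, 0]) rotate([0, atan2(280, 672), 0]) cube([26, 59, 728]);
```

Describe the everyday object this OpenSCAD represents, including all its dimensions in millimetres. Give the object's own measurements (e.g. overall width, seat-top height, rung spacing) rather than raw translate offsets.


A sawhorse. A 117×1040×48 mm beam (x, y, z) sits on two A-frame leg pairs. Each pair is two raked legs of 26×59 mm section (59 mm along y) splaying symmetrically in x. Each leg rises 672 mm vertically over 280 mm of horizontal reach and is 728 mm long along its own axis. Every leg's outer bottom edge rests on the floor and its outer top edge meets a bottom edge of the beam — the left legs (tilting toward +x) meet the beam's −x bottom edge, the right legs (their mirror images, tilting toward −x) meet its +x bottom edge — so the leg tops tuck under the beam, the beam's underside is 672 mm above the floor, and the feet are 677 mm apart outside-to-outside with the beam centred between them. The two leg pairs are set in 65 mm from either end of the beam.


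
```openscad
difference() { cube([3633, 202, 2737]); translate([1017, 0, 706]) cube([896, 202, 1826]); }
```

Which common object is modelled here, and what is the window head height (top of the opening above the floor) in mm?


A wall with a window opening. The window head height is 2532 mm.

A wall with a rectangular opening subtracted — a window. Sill at z = 706, opening 1826 mm tall, so the head is at 706 + 1826 = 2532 mm.


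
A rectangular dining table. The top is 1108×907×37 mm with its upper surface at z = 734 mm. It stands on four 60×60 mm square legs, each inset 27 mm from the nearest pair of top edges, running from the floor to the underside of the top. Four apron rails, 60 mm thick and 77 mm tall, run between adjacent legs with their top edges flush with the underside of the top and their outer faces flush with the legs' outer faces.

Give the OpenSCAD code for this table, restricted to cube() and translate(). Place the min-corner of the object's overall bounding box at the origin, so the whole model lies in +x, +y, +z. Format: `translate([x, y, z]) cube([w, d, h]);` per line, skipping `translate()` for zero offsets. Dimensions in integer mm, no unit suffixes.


translate([0, 0, 697]) cube([1108, 907, 37]);
translate([27, 27, 0]) cube([60, 60, 697]);
translate([1021, 27, 0]) cube([60, 60, 697]);
translate([27, 820, 0]) cube([60, 60, 697]);
translate([1021, 820, 0]) cube([60, 60, 697]);
translate([87, 27, 620]) cube([934, 60, 77]);
translate([87, 820, 620]) cube([934, 60, 77]);
translate([27, 87, 620]) cube([60, 733, 77]);
translate([1021, 87, 620]) cube([60, 733, 77]);


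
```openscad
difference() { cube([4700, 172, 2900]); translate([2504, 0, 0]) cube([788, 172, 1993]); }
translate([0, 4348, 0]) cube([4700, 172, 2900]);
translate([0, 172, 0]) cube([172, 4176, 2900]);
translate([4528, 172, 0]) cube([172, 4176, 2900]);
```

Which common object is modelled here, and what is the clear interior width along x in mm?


A single room. The interior width is 4356 mm.

Four walls enclosing a rectangle with a door in the front wall — a room. Outside width 4700 minus two 172 mm walls gives 4356 mm.


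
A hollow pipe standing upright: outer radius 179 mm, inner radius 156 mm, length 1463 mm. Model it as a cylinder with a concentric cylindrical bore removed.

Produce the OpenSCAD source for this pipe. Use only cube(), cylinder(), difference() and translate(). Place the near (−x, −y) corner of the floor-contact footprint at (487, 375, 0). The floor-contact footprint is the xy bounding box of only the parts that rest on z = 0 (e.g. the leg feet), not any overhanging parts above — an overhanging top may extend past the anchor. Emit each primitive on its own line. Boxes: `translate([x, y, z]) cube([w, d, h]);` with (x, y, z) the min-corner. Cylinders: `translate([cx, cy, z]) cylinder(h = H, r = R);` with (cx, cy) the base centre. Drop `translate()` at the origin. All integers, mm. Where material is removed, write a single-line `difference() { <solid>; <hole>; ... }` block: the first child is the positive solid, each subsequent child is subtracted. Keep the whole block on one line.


difference() { translate([666, 554, 0]) cylinder(h = 1463, r = 179); translate([666, 554, 0]) cylinder(h = 1463, r = 156); }


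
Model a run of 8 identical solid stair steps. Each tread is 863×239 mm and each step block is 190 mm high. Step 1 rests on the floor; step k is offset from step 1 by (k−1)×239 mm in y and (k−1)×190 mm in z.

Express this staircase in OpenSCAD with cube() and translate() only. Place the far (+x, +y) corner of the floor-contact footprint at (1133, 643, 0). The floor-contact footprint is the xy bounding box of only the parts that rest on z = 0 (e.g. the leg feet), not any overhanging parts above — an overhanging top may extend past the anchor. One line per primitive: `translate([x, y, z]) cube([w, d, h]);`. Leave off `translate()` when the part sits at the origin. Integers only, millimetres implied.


translate([270, 404, 0]) cube([863, 239, 190]);
translate([270, 643, 190]) cube([863, 239, 190]);
translate([270, 882, 380]) cube([863, 239, 190]);
translate([270, 1121, 570]) cube([863, 239, 190]);
translate([270, 1360, 760]) cube([863, 239, 190]);
translate([270, 1599, 950]) cube([863, 239, 190]);
translate([270, 1838, 1140]) cube([863, 239, 190]);
translate([270, 2077, 1330]) cube([863, 239, 190]);


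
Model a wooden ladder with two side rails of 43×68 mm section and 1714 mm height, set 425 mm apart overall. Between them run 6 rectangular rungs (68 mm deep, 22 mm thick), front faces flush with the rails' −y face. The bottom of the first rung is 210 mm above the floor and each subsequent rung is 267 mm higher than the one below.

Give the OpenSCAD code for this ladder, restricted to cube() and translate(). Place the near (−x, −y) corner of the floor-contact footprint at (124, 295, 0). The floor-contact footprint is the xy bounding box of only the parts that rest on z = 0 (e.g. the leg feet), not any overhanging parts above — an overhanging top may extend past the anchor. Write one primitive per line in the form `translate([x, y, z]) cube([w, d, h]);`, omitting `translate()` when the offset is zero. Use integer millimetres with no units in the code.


translate([124, 295, 0]) cube([43, 68, 1714]);
translate([506, 295, 0]) cube([43, 68, 1714]);
translate([167, 295, 210]) cube([339, 68, 22]);
translate([167, 295, 477]) cube([339, 68, 22]);
translate([167, 295, 744]) cube([339, 68, 22]);
translate([167, 295, 1011]) cube([339, 68, 22]);
translate([167, 295, 1278]) cube([339, 68, 22]);
translate([167, 295, 1545]) cube([339, 68, 22]);


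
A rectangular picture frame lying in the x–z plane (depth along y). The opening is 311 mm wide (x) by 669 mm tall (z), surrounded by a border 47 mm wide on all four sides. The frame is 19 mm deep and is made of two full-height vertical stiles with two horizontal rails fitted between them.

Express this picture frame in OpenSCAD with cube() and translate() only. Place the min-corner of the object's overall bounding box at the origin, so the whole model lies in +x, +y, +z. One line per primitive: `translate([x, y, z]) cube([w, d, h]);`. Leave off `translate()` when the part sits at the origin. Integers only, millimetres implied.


cube([47, 19, 763]);
translate([358, 0, 0]) cube([47, 19, 763]);
translate([47, 0, 0]) cube([311, 19, 47]);
translate([47, 0, 716]) cube([311, 19, 47]);


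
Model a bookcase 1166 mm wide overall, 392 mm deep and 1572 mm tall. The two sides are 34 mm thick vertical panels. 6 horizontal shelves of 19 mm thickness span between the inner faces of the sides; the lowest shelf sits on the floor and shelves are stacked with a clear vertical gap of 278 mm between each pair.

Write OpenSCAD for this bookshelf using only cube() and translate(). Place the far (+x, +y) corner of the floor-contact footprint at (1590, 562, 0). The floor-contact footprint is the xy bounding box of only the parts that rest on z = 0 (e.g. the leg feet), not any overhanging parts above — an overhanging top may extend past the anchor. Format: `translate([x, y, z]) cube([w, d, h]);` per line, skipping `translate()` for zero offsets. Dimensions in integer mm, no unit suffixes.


translate([424, 170, 0]) cube([34, 392, 1572]);
translate([1556, 170, 0]) cube([34, 392, 1572]);
translate([458, 170, 0]) cube([1098, 392, 19]);
translate([458, 170, 297]) cube([1098, 392, 19]);
translate([458, 170, 594]) cube([1098, 392, 19]);
translate([458, 170, 891]) cube([1098, 392, 19]);
translate([458, 170, 1188]) cube([1098, 392, 19]);
translate([458, 170, 1485]) cube([1098, 392, 19]);


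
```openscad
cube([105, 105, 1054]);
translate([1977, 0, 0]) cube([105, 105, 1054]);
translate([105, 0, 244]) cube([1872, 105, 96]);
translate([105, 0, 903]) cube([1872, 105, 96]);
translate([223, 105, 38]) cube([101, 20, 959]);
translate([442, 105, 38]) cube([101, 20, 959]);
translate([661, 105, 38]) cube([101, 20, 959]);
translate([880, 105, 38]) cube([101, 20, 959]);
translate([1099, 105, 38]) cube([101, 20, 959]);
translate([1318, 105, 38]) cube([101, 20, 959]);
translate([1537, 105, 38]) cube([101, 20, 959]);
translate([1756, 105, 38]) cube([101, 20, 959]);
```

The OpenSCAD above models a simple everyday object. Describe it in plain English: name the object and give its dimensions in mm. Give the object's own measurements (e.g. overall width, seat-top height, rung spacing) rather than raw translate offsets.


A fence section. Two 105×105 mm posts, 1054 mm tall, stand on the floor with a clear span of 1872 mm between their inner faces. Two horizontal rails of 105×96 mm section span the gap between the posts with their undersides at z = 244 mm and z = 903 mm, flush with the posts' −y face. 8 pickets, each 101 mm wide, 20 mm thick and 959 mm tall, are fixed to the +y face of the rails with their bottoms at z = 38 mm, spaced across the span with a 118 mm gap after the −x post and between neighbouring pickets, with 120 mm left before the +x post.


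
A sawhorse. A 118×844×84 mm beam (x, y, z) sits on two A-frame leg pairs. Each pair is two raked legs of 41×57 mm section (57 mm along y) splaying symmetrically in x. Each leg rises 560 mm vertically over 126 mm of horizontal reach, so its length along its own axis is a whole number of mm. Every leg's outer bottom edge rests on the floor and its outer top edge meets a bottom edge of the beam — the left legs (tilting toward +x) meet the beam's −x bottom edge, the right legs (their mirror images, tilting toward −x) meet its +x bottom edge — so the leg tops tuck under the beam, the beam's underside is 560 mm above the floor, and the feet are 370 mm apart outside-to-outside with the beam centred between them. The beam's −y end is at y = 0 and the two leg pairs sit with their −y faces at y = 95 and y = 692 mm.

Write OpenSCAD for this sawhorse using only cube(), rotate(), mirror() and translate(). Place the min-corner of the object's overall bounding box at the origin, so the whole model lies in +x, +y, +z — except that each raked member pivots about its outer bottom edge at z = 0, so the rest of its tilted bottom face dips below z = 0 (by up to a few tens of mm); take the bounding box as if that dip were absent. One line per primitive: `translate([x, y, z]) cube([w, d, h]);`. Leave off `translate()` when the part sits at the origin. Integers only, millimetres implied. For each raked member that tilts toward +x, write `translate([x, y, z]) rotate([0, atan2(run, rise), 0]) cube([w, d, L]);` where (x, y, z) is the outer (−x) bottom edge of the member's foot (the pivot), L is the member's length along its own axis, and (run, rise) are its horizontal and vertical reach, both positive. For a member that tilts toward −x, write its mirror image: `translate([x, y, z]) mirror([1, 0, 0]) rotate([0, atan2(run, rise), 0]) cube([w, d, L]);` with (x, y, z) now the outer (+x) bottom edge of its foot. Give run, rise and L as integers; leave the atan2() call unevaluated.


// leg length = √(126² + 560²) = 574
// right-leg outer foot x = 2·126 + 118 = 370
// beam min-corner = (126, 0, 560)
translate([126, 0, 560]) cube([118, 844, 84]);
translate([0, 95, 0]) rotate([0, atan2(126, 560), 0]) cube([41, 57, 574]);
translate([370, 95, 0]) mirror([1, 0, 0]) rotate([0, atan2(126, 560), 0]) cube([41, 57, 574]);
translate([0, 692, 0]) rotate([0, atan2(126, 560), 0]) cube([41, 57, 574]);
translate([370, 692, 0]) mirror([1, 0, 0]) rotate([0, atan2(126, 560), 0]) cube([41, 57, 574]);


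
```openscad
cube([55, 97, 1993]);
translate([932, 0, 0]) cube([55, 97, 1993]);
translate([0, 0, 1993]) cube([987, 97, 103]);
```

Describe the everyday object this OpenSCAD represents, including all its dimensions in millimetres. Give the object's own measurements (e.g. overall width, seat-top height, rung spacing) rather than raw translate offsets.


A door frame. The clear opening is 877 mm wide and 1993 mm high. Two 55 mm wide jambs, 97 mm deep, stand either side of the opening from the floor to the top of the opening. A 103 mm thick head sits across the top of both jambs, spanning the full outside width of the frame.


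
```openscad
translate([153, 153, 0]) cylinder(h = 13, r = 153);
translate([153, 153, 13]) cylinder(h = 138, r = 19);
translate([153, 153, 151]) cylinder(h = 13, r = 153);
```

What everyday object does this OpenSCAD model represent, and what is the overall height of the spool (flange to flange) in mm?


A spool. The overall height is 164 mm.

Three coaxial cylinders, large–small–large — a spool. Two 13 mm flanges and a 138 mm core give 13 + 138 + 13 = 164 mm.


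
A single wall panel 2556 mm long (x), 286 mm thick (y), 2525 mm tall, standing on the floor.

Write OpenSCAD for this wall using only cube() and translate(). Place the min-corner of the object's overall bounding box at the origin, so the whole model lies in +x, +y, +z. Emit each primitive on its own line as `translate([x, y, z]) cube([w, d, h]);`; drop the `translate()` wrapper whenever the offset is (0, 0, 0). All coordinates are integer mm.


cube([2556, 286, 2525]);


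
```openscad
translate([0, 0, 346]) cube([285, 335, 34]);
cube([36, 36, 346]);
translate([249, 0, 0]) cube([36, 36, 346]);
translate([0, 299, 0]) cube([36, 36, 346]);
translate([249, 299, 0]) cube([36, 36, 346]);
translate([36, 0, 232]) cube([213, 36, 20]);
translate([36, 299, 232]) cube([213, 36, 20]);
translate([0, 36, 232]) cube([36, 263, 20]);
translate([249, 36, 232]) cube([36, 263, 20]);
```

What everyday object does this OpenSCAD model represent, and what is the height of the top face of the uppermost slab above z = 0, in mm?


A stool. The seat height is 380 mm.

A 285×335×34 slab at z = 346 on four corner posts — a stool. The seat top is 346 + 34 = 380 mm.
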